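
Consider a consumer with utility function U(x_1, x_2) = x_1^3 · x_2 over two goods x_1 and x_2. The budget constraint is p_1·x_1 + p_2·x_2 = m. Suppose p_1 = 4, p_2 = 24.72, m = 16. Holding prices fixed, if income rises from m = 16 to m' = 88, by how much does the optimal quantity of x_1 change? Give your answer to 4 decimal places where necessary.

Demand: x_1*(p_1,p_2,m) = 0.75·m/p_1 and x_2* = 0.25·m/p_2.
At p_1=4, p_2=24.72, m=16: x_1* = 0.75·16/4 = 3.
At m' = 88: x_1* = 16.5. Change: 16.5 − 3 = 13.5.

Δx_1* = 13.5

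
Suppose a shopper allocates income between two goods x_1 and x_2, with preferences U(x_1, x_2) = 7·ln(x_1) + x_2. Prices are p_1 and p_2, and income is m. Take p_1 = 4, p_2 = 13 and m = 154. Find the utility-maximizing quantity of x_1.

x_1* = 22.75

So x_1*(p_1,p_2) = 7·p_2/p_1, independent of income; and x_2* = (m − 7·p_2)/p_2.
At the given prices: x_1* = 7·13/4 = 22.75.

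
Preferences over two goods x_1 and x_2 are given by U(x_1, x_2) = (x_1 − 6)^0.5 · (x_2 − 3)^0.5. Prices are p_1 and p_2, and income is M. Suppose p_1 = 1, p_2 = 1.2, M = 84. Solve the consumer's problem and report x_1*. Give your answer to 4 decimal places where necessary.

Let x_1' = x_1−6, x_2' = x_2−3. MRS = x_2'/x_1' = p_1/p_2.
Substituting into the budget: x_1* = 6 + 0.5·(M − 6·p_1 − 3·p_2)/p_1, and x_2* = 3 + 0.5·(…)/p_2.
Discretionary income = 84 − 6·1 − 3·1.2 = 74.4; x_1* = 6 + 0.5·74.4/1 = 43.2.

x_1* = 43.2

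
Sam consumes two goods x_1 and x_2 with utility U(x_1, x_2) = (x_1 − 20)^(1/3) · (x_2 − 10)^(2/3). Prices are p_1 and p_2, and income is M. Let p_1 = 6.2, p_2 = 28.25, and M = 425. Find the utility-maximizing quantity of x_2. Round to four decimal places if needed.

x_2* = 10.4366

MRS = (1/2)·(x_2−10)/(x_1−20). Tangency with p_1/p_2 gives x_2−10 = 2·(p_1/p_2)·(x_1−20).
After buying the subsistence bundle (20, 10), a share 1/3 of the remaining income goes to x_1: x_1* = 20 + 1/3·(M − 20p_1 − 10p_2)/p_1.
Discretionary income = 425 − 20·6.2 − 10·28.25 = 18.5; x_2* = 10 + 2/3·18.5/28.25 = 10.4366.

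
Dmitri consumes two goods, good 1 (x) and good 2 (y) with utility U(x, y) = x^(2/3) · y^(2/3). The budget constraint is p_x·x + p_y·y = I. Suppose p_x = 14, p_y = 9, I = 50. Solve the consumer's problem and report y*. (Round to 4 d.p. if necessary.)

y* = 2.7778

Tangency: MRS = y/x = p_x/p_y.
So 2/3·p_y·y = 2/3·p_x·x; combined with the budget, a share 0.5 of income goes to x.
Demand: x*(p_x,p_y,I) = 0.5·I/p_x and y* = 0.5·I/p_y.
At p_x=14, p_y=9, I=50: y* = 0.5·50/9 = 2.7778.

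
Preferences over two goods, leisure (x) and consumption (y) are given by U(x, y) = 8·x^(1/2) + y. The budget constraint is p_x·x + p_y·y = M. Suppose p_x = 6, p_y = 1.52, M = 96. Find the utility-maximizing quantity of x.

x* = 1.0268

Utility is quasi-linear in y; the FOC for x is 4/√x = p_x/p_y.
Thus x* = (4·p_y/p_x)² — independent of M — with the rest of income spent on y.
Plugging in: x* = (4·1.52/6)² = 1.0268.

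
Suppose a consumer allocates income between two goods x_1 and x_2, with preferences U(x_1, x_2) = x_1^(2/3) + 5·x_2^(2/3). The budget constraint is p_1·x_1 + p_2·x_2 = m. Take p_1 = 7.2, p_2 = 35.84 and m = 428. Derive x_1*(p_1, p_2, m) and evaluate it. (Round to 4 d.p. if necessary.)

Numerically x_2/x_1 = 1.013453, so x_1* = 428/(7.2 + 35.84·1.013453) = 9.8341.

x_1* = 9.8341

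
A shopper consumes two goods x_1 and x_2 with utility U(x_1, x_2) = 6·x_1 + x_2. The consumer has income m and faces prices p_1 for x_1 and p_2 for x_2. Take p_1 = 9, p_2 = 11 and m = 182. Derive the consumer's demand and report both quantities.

x_1* = 20.2222, x_2* = 0

Linear utility — the consumer picks whichever good has higher MU/price: 6/9 = 0.6667 vs 1/11 = 0.0909.
x_1 gives more utility per dollar, so spend all income on x_1: x_1* = m/p_1, x_2* = 0.
Numerically: x_1* = 20.2222, x_2* = 0.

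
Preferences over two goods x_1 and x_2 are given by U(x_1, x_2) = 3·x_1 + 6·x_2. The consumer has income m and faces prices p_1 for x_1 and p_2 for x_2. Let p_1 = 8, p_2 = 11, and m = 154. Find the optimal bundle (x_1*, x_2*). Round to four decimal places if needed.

Perfect substitutes: compare marginal utility per dollar. 3/p_1 vs 6/p_2 → 0.375 vs 0.5455.
x_2 gives more utility per dollar, so spend all income on x_2: x_2* = m/p_2, x_1* = 0.
Numerically: x_1* = 0, x_2* = 14.

x_1* = 0, x_2* = 14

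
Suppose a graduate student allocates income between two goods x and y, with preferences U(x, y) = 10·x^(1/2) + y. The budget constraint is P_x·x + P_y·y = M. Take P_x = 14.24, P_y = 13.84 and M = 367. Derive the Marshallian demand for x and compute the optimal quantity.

MU_x = 5/√x, MU_y = 1. Tangency: 5/√x = P_x/P_y.
Solve: √x = 5·P_y/P_x, so x*(P_x,P_y) = (5·P_y/P_x)², and y* = (M − P_x·x*)/P_y.
Plugging in: x* = (5·13.84/14.24)² = 23.6152.

x* = 23.6152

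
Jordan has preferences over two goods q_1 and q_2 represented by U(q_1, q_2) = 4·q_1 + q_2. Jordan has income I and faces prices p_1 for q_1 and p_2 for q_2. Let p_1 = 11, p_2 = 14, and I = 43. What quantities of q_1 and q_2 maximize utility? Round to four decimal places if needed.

Perfect substitutes: compare marginal utility per dollar. 4/p_1 vs 1/p_2 → 0.3636 vs 0.0714.
q_1 gives more utility per dollar, so spend all income on q_1: q_1* = I/p_1, q_2* = 0.
Numerically: q_1* = 3.9091, q_2* = 0.

q_1* = 3.9091, q_2* = 0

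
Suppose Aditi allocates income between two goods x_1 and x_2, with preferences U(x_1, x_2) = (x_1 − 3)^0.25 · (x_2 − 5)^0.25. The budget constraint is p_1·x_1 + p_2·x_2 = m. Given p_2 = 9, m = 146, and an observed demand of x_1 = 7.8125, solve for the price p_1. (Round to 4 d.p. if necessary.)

Let x_1' = x_1−3, x_2' = x_2−5. MRS = x_2'/x_1' = p_1/p_2.
Substituting into the budget: x_1* = 3 + 0.5·(m − 3·p_1 − 5·p_2)/p_1, and x_2* = 5 + 0.5·(…)/p_2.
Set x_1* = 7.8125 in the demand function and solve for p_1: p_1 = 8.

p_1 = 8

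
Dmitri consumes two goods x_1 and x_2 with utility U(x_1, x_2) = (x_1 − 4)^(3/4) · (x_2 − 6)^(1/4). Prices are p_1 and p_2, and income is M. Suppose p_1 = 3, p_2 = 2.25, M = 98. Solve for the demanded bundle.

x_1* = 22.125, x_2* = 14.0556

Let x_1' = x_1−4, x_2' = x_2−6. MRS = 3·x_2'/x_1' = p_1/p_2.
After buying the subsistence bundle (4, 6), a share 0.75 of the remaining income goes to x_1: x_1* = 4 + 0.75·(M − 4p_1 − 6p_2)/p_1.
Discretionary income = 98 − 4·3 − 6·2.25 = 72.5; x_1* = 4 + 0.75·72.5/3 = 22.125; x_2* = 6 + 0.25·72.5/2.25 = 14.0556.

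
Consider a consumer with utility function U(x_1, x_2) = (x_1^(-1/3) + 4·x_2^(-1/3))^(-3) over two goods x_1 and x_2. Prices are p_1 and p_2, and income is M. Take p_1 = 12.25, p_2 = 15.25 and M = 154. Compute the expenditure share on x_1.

share on x_1 = 0.2508

MU_x_1 ∝ x_1^(-4/3), MU_x_2 ∝ 4·x_2^(-4/3), so MRS = (1/4)·(x_2/x_1)^(4/3) = p_1/p_2.
Hence x_2/x_1 = (4·p_1/p_2)^(1/(4/3)), i.e. raised to the 0.75 power.
With the ratio pinned down, the budget gives x_1* = M/(p_1 + p_2·(x_2/x_1)) and x_2* = (x_2/x_1)·x_1*.
Numerically x_2/x_1 = 2.399908, so x_1* = 154/(12.25 + 15.25·2.399908) = 3.1526 and x_2* = 2.399908·3.1526 = 7.5659.
Expenditure on x_1: 12.25·3.1526 = 38.6193; share = 0.2508.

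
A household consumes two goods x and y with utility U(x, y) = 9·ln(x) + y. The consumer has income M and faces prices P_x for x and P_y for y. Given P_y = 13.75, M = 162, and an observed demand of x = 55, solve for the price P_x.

MU_x = 9/x, MU_y = 1. Tangency: 9/x = P_x/P_y.
So x*(P_x,P_y) = 9·P_y/P_x, independent of income; and y* = (M − 9·P_y)/P_y.
Set x* = 55 in the demand function and solve for P_x: P_x = 2.25.

P_x = 2.25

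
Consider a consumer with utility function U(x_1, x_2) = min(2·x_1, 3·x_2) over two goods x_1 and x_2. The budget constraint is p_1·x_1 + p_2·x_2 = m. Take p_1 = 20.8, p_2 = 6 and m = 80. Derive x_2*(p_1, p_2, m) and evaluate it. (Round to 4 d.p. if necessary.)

Leontief preferences: the optimum is at the kink where x_1/3 = x_2/2, i.e. x_2 = (2/3)·x_1.
Budget: p_1·x_1 + p_2·(2/3)·x_1 = m, so (3·p_1 + 2·p_2)·x_1 = 3·m.
Demand: x_1*(p_1,p_2,m) = 3·m/(3·p_1 + 2·p_2), x_2* = 2·m/(3·p_1 + 2·p_2).
Here 3·20.8 + 2·6 = 74.4, giving x_2* = 2.1505.

x_2* = 2.1505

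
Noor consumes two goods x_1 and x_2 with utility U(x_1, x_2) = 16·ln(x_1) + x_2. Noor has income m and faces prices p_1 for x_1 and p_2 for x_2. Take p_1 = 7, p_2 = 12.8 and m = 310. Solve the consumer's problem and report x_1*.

x_1* = 29.2571

So x_1*(p_1,p_2) = 16·p_2/p_1, independent of income; and x_2* = (m − 16·p_2)/p_2.
At the given prices: x_1* = 16·12.8/7 = 29.2571.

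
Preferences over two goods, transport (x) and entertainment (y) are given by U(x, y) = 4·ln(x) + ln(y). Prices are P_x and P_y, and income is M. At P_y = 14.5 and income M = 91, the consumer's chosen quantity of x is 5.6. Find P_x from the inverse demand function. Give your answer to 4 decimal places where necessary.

P_x = 13

The MRS is 4·y/x. Set MRS = P_x/P_y.
So 4·P_y·y = P_x·x; combined with the budget, a share 0.8 of income goes to x.
Demand: x*(P_x,P_y,M) = 0.8·M/P_x and y* = 0.2·M/P_y.
Set x* = 5.6 in the demand function and solve for P_x: P_x = 13.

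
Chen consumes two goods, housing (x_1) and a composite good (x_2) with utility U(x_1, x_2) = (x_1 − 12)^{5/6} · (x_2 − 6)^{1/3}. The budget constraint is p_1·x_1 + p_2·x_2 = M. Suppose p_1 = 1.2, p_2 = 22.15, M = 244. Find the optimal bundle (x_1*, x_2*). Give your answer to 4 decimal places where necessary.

Discretionary income = 244 − 12·1.2 − 6·22.15 = 96.7; x_1* = 12 + 5/7·96.7/1.2 = 69.5595; x_2* = 6 + 2/7·96.7/22.15 = 7.2473.

x_1* = 69.5595, x_2* = 7.2473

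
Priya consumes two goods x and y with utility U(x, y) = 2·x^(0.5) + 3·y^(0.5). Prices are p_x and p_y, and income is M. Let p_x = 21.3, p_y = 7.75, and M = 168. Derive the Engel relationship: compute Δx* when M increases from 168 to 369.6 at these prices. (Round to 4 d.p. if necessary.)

Δx* = 1.3175

From the CES first-order condition, (2/3)·(y/x)^(0.5) = p_x/p_y.
Solve for the ratio: y/x = [(3/2)·p_x/p_y]^(2).
With the ratio pinned down, the budget gives x* = M/(p_x + p_y·(y/x)) and y* = (y/x)·x*.
Numerically y/x = 16.995671, so x* = 168/(21.3 + 7.75·16.995671) = 1.0979.
At M' = 369.6: x* = 2.4154. Change: 2.4154 − 1.0979 = 1.3175.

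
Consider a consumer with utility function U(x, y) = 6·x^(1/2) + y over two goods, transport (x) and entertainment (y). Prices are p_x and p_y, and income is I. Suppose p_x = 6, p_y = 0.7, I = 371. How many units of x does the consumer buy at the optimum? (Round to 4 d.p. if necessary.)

MU_x = 3/√x, MU_y = 1. Tangency: 3/√x = p_x/p_y.
Thus x* = (3·p_y/p_x)² — independent of I — with the rest of income spent on y.
Plugging in: x* = (3·0.7/6)² = 0.1225.

x* = 0.1225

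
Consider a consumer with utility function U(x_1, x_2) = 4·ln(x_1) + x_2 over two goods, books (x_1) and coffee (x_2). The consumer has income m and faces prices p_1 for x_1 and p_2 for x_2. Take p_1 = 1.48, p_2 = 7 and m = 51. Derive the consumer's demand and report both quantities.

x_1* = 18.9189, x_2* = 3.2857

At the given prices: x_1* = 4·7/1.48 = 18.9189, and x_2* = 3.2857.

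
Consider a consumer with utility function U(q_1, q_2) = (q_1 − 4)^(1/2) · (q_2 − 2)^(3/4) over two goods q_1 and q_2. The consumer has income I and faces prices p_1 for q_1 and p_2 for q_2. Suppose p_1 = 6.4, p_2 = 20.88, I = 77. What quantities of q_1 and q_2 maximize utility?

q_1* = 4.6025, q_2* = 2.277

Let q_1' = q_1−4, q_2' = q_2−2. MRS = (2/3)·q_2'/q_1' = p_1/p_2.
After buying the subsistence bundle (4, 2), a share 0.4 of the remaining income goes to q_1: q_1* = 4 + 0.4·(I − 4p_1 − 2p_2)/p_1.
Discretionary income = 77 − 4·6.4 − 2·20.88 = 9.64; q_1* = 4 + 0.4·9.64/6.4 = 4.6025; q_2* = 2 + 0.6·9.64/20.88 = 2.277.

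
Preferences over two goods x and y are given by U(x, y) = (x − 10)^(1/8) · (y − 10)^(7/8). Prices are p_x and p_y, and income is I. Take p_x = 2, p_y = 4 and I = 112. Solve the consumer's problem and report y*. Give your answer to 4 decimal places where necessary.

y* = 21.375

MRS = (1/7)·(y−10)/(x−10). Tangency with p_x/p_y gives y−10 = 7·(p_x/p_y)·(x−10).
After buying the subsistence bundle (10, 10), a share 0.125 of the remaining income goes to x: x* = 10 + 0.125·(I − 10p_x − 10p_y)/p_x.
Discretionary income = 112 − 10·2 − 10·4 = 52; y* = 10 + 0.875·52/4 = 21.375.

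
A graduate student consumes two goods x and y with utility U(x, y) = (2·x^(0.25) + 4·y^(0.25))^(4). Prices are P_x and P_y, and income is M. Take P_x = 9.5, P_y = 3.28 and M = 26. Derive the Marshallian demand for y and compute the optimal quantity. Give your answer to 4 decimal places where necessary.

MU_x ∝ 2·x^(-0.75), MU_y ∝ 4·y^(-0.75), so MRS = (1/2)·(y/x)^(0.75) = P_x/P_y.
Solve for the ratio: y/x = [2·P_x/P_y]^(4/3).
With the ratio pinned down, the budget gives x* = M/(P_x + P_y·(y/x)) and y* = (y/x)·x*.
Numerically y/x = 10.403345, so x* = 26/(9.5 + 3.28·10.403345) = 0.596 and y* = 10.403345·0.596 = 6.2006.

y* = 6.2006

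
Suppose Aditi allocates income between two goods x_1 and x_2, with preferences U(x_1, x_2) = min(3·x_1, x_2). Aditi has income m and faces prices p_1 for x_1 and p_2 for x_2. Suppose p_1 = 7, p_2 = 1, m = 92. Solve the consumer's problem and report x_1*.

With perfect complements, no substitution: consume in ratio x_1:x_2 = 1:3.
Budget: p_1·x_1 + p_2·3·x_1 = m, so (p_1 + 3·p_2)·x_1 = m.
Demand: x_1*(p_1,p_2,m) = m/(p_1 + 3·p_2), x_2* = 3·m/(p_1 + 3·p_2).
Here 7 + 3·1 = 10, giving x_1* = 9.2.

x_1* = 9.2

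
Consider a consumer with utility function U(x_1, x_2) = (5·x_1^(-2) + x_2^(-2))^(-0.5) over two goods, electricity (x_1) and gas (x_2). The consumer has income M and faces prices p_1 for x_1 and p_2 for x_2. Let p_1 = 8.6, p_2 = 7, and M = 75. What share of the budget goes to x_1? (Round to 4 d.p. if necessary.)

With the ratio pinned down, the budget gives x_1* = M/(p_1 + p_2·(x_2/x_1)) and x_2* = (x_2/x_1)·x_1*.
Numerically x_2/x_1 = 0.62634, so x_1* = 75/(8.6 + 7·0.62634) = 5.7762 and x_2* = 0.62634·5.7762 = 3.6178.
Expenditure on x_1: 8.6·5.7762 = 49.6751; share = 0.6623.

share on x_1 = 0.6623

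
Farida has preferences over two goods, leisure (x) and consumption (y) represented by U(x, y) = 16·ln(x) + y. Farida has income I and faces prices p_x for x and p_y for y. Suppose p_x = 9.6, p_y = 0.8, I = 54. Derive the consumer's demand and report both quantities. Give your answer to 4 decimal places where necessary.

MU_x = 16/x, MU_y = 1. Tangency: 16/x = p_x/p_y.
So x*(p_x,p_y) = 16·p_y/p_x, independent of income; and y* = (I − 16·p_y)/p_y.
At the given prices: x* = 16·0.8/9.6 = 1.3333, and y* = 51.5.

x* = 1.3333, y* = 51.5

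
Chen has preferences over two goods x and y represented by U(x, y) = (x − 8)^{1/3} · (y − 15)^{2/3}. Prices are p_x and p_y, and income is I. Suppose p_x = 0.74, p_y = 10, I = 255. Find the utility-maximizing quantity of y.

y* = 21.6053

After buying the subsistence bundle (8, 15), a share 1/3 of the remaining income goes to x: x* = 8 + 1/3·(I − 8p_x − 15p_y)/p_x.
Discretionary income = 255 − 8·0.74 − 15·10 = 99.08; y* = 15 + 2/3·99.08/10 = 21.6053.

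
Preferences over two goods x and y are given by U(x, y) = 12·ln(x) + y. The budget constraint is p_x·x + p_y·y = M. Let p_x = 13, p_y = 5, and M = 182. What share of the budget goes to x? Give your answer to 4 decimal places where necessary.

So x*(p_x,p_y) = 12·p_y/p_x, independent of income; and y* = (M − 12·p_y)/p_y.
At the given prices: x* = 12·5/13 = 4.6154, and y* = 24.4.
Expenditure on x: 13·4.6154 = 60; share = 0.3297.

share on x = 0.3297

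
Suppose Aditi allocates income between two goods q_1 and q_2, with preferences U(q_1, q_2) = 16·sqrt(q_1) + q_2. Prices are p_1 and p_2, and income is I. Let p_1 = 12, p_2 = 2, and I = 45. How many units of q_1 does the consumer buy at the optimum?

q_1* = 1.7778

Set MRS = p_1/p_2: 8·q_1^(−1/2) = p_1/p_2.
Thus q_1* = (8·p_2/p_1)² — independent of I — with the rest of income spent on q_2.
Plugging in: q_1* = (8·2/12)² = 1.7778.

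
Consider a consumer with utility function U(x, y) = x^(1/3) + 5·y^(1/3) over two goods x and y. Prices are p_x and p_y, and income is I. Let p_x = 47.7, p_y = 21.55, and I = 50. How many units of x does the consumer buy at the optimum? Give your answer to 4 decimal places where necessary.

x* = 0.0594

MRS = MU_x/MU_y = (1/5)·(y/x)^(2/3). Set equal to p_x/p_y.
Solve for the ratio: y/x = [5·p_x/p_y]^(1.5).
Substitute y = (y/x)·x into the budget: x* = I/(p_x + p_y·(y/x)).
Numerically y/x = 36.818125, so x* = 50/(47.7 + 21.55·36.818125) = 0.0594.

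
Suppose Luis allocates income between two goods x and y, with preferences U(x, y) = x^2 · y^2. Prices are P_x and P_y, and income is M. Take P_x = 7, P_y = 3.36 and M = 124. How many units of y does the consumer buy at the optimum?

Demand: x*(P_x,P_y,M) = 0.5·M/P_x and y* = 0.5·M/P_y.
At P_x=7, P_y=3.36, M=124: y* = 0.5·124/3.36 = 18.4524.

y* = 18.4524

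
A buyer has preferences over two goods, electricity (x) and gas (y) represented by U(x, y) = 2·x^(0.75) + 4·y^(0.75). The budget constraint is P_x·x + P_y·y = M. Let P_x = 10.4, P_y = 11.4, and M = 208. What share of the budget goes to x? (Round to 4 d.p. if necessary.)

share on x = 0.0761

MRS = MU_x/MU_y = (1/2)·(y/x)^(0.25). Set equal to P_x/P_y.
Solve for the ratio: y/x = [2·P_x/P_y]^(4).
Substitute y = (y/x)·x into the budget: x* = M/(P_x + P_y·(y/x)).
Numerically y/x = 11.082403, so x* = 208/(10.4 + 11.4·11.082403) = 1.5211 and y* = 11.082403·1.5211 = 16.8579.
Expenditure on x: 10.4·1.5211 = 15.8199; share = 0.0761.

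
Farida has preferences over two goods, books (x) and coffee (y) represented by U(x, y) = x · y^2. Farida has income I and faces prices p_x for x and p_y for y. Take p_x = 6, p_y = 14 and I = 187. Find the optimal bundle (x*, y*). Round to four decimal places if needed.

x* = 10.3889, y* = 8.9048

Demand: x*(p_x,p_y,I) = 1/3·I/p_x and y* = 2/3·I/p_y.
At p_x=6, p_y=14, I=187: x* = 1/3·187/6 = 10.3889, y* = 8.9048.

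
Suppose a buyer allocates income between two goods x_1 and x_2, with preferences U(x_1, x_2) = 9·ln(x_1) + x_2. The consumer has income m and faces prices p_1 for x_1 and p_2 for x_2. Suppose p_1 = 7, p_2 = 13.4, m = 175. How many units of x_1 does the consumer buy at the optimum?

x_1* = 17.2286

Set MRS = p_1/p_2: (9/x_1)/1 = p_1/p_2.
So x_1*(p_1,p_2) = 9·p_2/p_1, independent of income; and x_2* = (m − 9·p_2)/p_2.
At the given prices: x_1* = 9·13.4/7 = 17.2286.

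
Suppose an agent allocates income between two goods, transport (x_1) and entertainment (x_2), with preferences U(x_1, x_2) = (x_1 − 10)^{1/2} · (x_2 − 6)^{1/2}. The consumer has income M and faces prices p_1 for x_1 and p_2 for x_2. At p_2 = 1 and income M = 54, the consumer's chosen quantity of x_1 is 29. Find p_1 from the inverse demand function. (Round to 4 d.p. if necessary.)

p_1 = 1

This is Cobb-Douglas in (x_1−10, x_2−6): tangency gives 0.5·p_2·(x_2−6) = 0.5·p_1·(x_1−10).
Substituting into the budget: x_1* = 10 + 0.5·(M − 10·p_1 − 6·p_2)/p_1, and x_2* = 6 + 0.5·(…)/p_2.
Set x_1* = 29 in the demand function and solve for p_1: p_1 = 1.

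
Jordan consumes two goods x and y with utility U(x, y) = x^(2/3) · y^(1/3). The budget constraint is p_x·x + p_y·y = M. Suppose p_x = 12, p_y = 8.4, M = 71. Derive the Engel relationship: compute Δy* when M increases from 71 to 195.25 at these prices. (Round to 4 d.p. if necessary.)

Δy* = 4.9306

MU_x/MU_y = (2/3·y)/(1/3·x); tangency sets this equal to p_x/p_y.
So 2/3·p_y·y = 1/3·p_x·x; combined with the budget, a share 2/3 of income goes to x.
Demand: x*(p_x,p_y,M) = 2/3·M/p_x and y* = 1/3·M/p_y.
At p_x=12, p_y=8.4, M=71: y* = 1/3·71/8.4 = 2.8175.
At M' = 195.25: y* = 7.748. Change: 7.748 − 2.8175 = 4.9306.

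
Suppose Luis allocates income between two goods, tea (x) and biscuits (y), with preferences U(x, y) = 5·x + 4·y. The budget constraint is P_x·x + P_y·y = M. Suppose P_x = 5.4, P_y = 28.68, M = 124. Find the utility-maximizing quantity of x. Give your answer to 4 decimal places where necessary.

Perfect substitutes: compare marginal utility per dollar. 5/P_x vs 4/P_y → 0.9259 vs 0.1395.
x gives more utility per dollar, so spend all income on x: x* = M/P_x, y* = 0.
Numerically: x* = 22.963, y* = 0.

x* = 22.963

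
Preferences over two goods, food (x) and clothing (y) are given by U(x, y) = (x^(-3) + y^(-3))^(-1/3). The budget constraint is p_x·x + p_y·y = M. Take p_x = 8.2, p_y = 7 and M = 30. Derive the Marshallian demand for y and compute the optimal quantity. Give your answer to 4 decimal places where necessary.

y* = 2.0159

MRS = MU_x/MU_y = (y/x)^(4). Set equal to p_x/p_y.
Hence y/x = (p_x/p_y)^(1/(4)), i.e. raised to the 0.25 power.
Substitute y = (y/x)·x into the budget: x* = M/(p_x + p_y·(y/x)).
Numerically y/x = 1.040349, so x* = 30/(8.2 + 7·1.040349) = 1.9377 and y* = 1.040349·1.9377 = 2.0159.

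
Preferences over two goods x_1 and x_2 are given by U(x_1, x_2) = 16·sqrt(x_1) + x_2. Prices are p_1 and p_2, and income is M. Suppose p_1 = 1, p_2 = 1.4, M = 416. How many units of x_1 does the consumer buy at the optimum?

x_1* = 125.44

Set MRS = p_1/p_2: 8·x_1^(−1/2) = p_1/p_2.
Thus x_1* = (8·p_2/p_1)² — independent of M — with the rest of income spent on x_2.
Plugging in: x_1* = (8·1.4/1)² = 125.44.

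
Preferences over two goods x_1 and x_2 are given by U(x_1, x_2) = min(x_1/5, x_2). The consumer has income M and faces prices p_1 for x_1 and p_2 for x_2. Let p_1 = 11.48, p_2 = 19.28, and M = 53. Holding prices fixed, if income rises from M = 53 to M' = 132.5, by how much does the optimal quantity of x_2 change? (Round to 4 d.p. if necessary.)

Δx_2* = 1.0368

Demand: x_1*(p_1,p_2,M) = 5·M/(5·p_1 + p_2), x_2* = M/(5·p_1 + p_2).
Here 5·11.48 + 19.28 = 76.68, giving x_2* = 0.6912.
At M' = 132.5: x_2* = 1.728. Change: 1.728 − 0.6912 = 1.0368.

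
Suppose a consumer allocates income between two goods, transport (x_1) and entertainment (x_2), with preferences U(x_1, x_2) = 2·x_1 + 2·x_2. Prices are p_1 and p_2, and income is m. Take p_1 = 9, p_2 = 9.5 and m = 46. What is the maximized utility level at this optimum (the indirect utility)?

V = 10.2222

Perfect substitutes: compare marginal utility per dollar. 2/p_1 vs 2/p_2 → 0.2222 vs 0.2105.
x_1 gives more utility per dollar, so spend all income on x_1: x_1* = m/p_1, x_2* = 0.
Numerically: x_1* = 5.1111, x_2* = 0.
Utility at the optimum: U(5.1111, 0) = 10.2222.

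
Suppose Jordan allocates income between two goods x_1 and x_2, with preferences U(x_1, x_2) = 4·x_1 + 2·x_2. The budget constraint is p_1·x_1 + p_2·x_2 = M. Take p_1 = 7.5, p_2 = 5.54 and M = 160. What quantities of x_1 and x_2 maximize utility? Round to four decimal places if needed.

Perfect substitutes: compare marginal utility per dollar. 4/p_1 vs 2/p_2 → 0.5333 vs 0.361.
x_1 gives more utility per dollar, so spend all income on x_1: x_1* = M/p_1, x_2* = 0.
Numerically: x_1* = 21.3333, x_2* = 0.

x_1* = 21.3333, x_2* = 0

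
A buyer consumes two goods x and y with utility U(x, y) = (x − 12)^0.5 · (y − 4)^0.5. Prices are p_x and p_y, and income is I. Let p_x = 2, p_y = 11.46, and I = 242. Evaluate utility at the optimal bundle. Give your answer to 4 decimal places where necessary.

V = 17.9802

Let x' = x−12, y' = y−4. MRS = y'/x' = p_x/p_y.
Substituting into the budget: x* = 12 + 0.5·(I − 12·p_x − 4·p_y)/p_x, and y* = 4 + 0.5·(…)/p_y.
Discretionary income = 242 − 12·2 − 4·11.46 = 172.16; x* = 12 + 0.5·172.16/2 = 55.04; y* = 4 + 0.5·172.16/11.46 = 11.5113.
Utility at the optimum: U(55.04, 11.5113) = 17.9802.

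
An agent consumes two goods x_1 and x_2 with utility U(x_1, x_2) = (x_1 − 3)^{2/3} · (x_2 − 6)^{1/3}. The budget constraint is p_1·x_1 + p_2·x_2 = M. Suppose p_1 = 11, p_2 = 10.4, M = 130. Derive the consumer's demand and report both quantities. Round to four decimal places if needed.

x_1* = 5.097, x_2* = 7.109

Discretionary income = 130 − 3·11 − 6·10.4 = 34.6; x_1* = 3 + 2/3·34.6/11 = 5.097; x_2* = 6 + 1/3·34.6/10.4 = 7.109.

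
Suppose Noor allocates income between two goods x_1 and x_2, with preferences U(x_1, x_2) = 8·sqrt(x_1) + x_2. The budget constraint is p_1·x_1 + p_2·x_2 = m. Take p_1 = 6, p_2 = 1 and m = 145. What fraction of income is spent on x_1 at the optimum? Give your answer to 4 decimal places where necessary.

share on x_1 = 0.0184

MU_x_1 = 4/√x_1, MU_x_2 = 1. Tangency: 4/√x_1 = p_1/p_2.
Thus x_1* = (4·p_2/p_1)² — independent of m — with the rest of income spent on x_2.
Plugging in: x_1* = (4·1/6)² = 0.4444, x_2* = 142.3333.
Expenditure on x_1: 6·0.4444 = 2.6667; share = 0.0184.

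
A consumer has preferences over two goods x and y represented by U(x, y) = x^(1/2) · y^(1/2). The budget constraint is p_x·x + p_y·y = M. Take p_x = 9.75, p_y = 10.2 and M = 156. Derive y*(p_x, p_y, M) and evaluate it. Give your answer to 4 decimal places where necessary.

The MRS is y/x. Set MRS = p_x/p_y.
Rearranging, p_y·y = p_x·x. Substituting into the budget gives p_x·x·(1 + 1) = M.
Demand: x*(p_x,p_y,M) = 0.5·M/p_x and y* = 0.5·M/p_y.
At p_x=9.75, p_y=10.2, M=156: y* = 0.5·156/10.2 = 7.6471.

y* = 7.6471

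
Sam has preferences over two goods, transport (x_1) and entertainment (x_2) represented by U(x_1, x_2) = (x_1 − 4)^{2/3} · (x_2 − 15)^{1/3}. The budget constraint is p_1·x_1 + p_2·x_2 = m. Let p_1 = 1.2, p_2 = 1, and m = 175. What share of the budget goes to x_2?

share on x_2 = 0.3813

Substituting into the budget: x_1* = 4 + 2/3·(m − 4·p_1 − 15·p_2)/p_1, and x_2* = 15 + 1/3·(…)/p_2.
Discretionary income = 175 − 4·1.2 − 15·1 = 155.2; x_1* = 4 + 2/3·155.2/1.2 = 90.2222; x_2* = 15 + 1/3·155.2/1 = 66.7333.
Expenditure on x_2: 1·66.7333 = 66.7333; share = 0.3813.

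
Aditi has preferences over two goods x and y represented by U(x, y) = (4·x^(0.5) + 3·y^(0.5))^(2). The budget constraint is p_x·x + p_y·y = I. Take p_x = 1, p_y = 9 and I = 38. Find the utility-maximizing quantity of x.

With the ratio pinned down, the budget gives x* = I/(p_x + p_y·(y/x)) and y* = (y/x)·x*.
Numerically y/x = 0.006944, so x* = 38/(1 + 9·0.006944) = 35.7647.

x* = 35.7647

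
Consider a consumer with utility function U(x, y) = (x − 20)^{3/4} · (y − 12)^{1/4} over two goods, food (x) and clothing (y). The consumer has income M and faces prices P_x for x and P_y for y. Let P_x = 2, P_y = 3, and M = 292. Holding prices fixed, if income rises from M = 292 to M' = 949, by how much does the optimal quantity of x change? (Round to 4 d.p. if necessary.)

Δx* = 246.375

This is Cobb-Douglas in (x−20, y−12): tangency gives 0.75·P_y·(y−12) = 0.25·P_x·(x−20).
Substituting into the budget: x* = 20 + 0.75·(M − 20·P_x − 12·P_y)/P_x, and y* = 12 + 0.25·(…)/P_y.
Discretionary income = 292 − 20·2 − 12·3 = 216; x* = 20 + 0.75·216/2 = 101.
At M' = 949: x* = 347.375. Change: 347.375 − 101 = 246.375.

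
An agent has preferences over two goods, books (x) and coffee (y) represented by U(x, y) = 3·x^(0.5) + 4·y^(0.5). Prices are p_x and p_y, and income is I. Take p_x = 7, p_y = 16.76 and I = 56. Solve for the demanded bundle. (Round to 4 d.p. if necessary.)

x* = 4.5911, y* = 1.4238

MU_x ∝ 3·x^(-0.5), MU_y ∝ 4·y^(-0.5), so MRS = (3/4)·(y/x)^(0.5) = p_x/p_y.
Solve for the ratio: y/x = [(4/3)·p_x/p_y]^(2).
Substitute y = (y/x)·x into the budget: x* = I/(p_x + p_y·(y/x)).
Numerically y/x = 0.310117, so x* = 56/(7 + 16.76·0.310117) = 4.5911 and y* = 0.310117·4.5911 = 1.4238.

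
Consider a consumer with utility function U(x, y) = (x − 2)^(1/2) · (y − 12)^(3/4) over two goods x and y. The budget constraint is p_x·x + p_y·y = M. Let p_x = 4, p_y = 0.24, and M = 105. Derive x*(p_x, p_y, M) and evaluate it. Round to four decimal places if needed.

x* = 11.412

Discretionary income = 105 − 2·4 − 12·0.24 = 94.12; x* = 2 + 0.4·94.12/4 = 11.412.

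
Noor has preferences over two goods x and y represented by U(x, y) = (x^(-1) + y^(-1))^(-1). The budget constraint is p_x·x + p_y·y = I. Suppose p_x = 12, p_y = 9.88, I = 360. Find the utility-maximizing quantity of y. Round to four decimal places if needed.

MRS = MU_x/MU_y = (y/x)^(2). Set equal to p_x/p_y.
Hence y/x = (p_x/p_y)^(1/(2)), i.e. raised to the 0.5 power.
Substitute y = (y/x)·x into the budget: x* = I/(p_x + p_y·(y/x)).
Numerically y/x = 1.102078, so x* = 360/(12 + 9.88·1.102078) = 15.7284 and y* = 1.102078·15.7284 = 17.3339.

y* = 17.3339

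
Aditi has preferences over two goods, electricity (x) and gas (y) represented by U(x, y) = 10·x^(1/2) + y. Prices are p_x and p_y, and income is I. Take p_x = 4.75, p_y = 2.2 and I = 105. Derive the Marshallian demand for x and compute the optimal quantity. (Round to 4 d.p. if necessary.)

x* = 5.3629

Set MRS = p_x/p_y: 5·x^(−1/2) = p_x/p_y.
Thus x* = (5·p_y/p_x)² — independent of I — with the rest of income spent on y.
Plugging in: x* = (5·2.2/4.75)² = 5.3629.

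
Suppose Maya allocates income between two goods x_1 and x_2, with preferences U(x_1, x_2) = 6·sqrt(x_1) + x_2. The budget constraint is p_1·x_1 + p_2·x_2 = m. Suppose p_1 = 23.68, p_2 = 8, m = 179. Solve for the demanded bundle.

MU_x_1 = 3/√x_1, MU_x_2 = 1. Tangency: 3/√x_1 = p_1/p_2.
Solve: √x_1 = 3·p_2/p_1, so x_1*(p_1,p_2) = (3·p_2/p_1)², and x_2* = (m − p_1·x_1*)/p_2.
Plugging in: x_1* = (3·8/23.68)² = 1.0272, x_2* = 19.3345.

x_1* = 1.0272, x_2* = 19.3345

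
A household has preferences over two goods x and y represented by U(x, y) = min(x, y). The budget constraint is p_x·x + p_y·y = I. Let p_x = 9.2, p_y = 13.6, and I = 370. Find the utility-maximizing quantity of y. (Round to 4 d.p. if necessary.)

Demand: x*(p_x,p_y,I) = I/(p_x + p_y), y* = I/(p_x + p_y).
Here 9.2 + 13.6 = 22.8, giving y* = 16.2281.

y* = 16.2281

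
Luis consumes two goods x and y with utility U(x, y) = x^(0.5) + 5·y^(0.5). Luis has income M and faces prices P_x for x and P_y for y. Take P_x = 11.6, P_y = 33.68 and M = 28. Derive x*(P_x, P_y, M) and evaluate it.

x* = 0.2512

From the CES first-order condition, (1/5)·(y/x)^(0.5) = P_x/P_y.
Hence y/x = (5·P_x/P_y)^(1/(0.5)), i.e. raised to the 2 power.
Substitute y = (y/x)·x into the budget: x* = M/(P_x + P_y·(y/x)).
Numerically y/x = 2.965595, so x* = 28/(11.6 + 33.68·2.965595) = 0.2512.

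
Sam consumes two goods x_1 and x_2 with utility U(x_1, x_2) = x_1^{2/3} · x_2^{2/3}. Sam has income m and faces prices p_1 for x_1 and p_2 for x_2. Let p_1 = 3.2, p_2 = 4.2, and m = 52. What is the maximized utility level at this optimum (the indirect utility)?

Demand: x_1*(p_1,p_2,m) = 0.5·m/p_1 and x_2* = 0.5·m/p_2.
At p_1=3.2, p_2=4.2, m=52: x_1* = 0.5·52/3.2 = 8.125, x_2* = 6.1905.
Utility at the optimum: U(8.125, 6.1905) = 13.6259.

V = 13.6259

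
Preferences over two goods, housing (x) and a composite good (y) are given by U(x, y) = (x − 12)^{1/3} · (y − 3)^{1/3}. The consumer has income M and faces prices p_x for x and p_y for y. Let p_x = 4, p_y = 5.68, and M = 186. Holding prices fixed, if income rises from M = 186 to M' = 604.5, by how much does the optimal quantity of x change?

Δx* = 52.3125

This is Cobb-Douglas in (x−12, y−3): tangency gives 1/3·p_y·(y−3) = 1/3·p_x·(x−12).
Substituting into the budget: x* = 12 + 0.5·(M − 12·p_x − 3·p_y)/p_x, and y* = 3 + 0.5·(…)/p_y.
Discretionary income = 186 − 12·4 − 3·5.68 = 120.96; x* = 12 + 0.5·120.96/4 = 27.12.
At M' = 604.5: x* = 79.4325. Change: 79.4325 − 27.12 = 52.3125.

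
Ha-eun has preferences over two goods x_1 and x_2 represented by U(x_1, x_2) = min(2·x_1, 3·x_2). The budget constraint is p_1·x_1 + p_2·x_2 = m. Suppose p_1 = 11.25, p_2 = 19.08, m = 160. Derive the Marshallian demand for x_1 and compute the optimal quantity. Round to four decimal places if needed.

x_1* = 6.675

With perfect complements, no substitution: consume in ratio x_1:x_2 = 3:2.
Budget: p_1·x_1 + p_2·(2/3)·x_1 = m, so (3·p_1 + 2·p_2)·x_1 = 3·m.
Demand: x_1*(p_1,p_2,m) = 3·m/(3·p_1 + 2·p_2), x_2* = 2·m/(3·p_1 + 2·p_2).
Here 3·11.25 + 2·19.08 = 71.91, giving x_1* = 6.675.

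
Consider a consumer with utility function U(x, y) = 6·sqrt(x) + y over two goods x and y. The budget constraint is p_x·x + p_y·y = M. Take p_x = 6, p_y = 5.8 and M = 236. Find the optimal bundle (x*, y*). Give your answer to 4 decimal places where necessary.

MU_x = 3/√x, MU_y = 1. Tangency: 3/√x = p_x/p_y.
Solve: √x = 3·p_y/p_x, so x*(p_x,p_y) = (3·p_y/p_x)², and y* = (M − p_x·x*)/p_y.
Plugging in: x* = (3·5.8/6)² = 8.41, y* = 31.9897.

x* = 8.41, y* = 31.9897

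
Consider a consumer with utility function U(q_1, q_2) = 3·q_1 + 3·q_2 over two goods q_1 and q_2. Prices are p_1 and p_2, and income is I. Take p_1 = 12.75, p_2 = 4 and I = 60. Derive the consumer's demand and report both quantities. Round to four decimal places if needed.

Perfect substitutes: compare marginal utility per dollar. 3/p_1 vs 3/p_2 → 0.2353 vs 0.75.
q_2 gives more utility per dollar, so spend all income on q_2: q_2* = I/p_2, q_1* = 0.
Numerically: q_1* = 0, q_2* = 15.

q_1* = 0, q_2* = 15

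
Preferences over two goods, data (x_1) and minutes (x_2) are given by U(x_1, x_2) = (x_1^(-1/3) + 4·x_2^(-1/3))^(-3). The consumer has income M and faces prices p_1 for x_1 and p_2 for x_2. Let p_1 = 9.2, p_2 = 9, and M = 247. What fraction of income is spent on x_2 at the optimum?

MRS = MU_x_1/MU_x_2 = (1/4)·(x_2/x_1)^(4/3). Set equal to p_1/p_2.
Hence x_2/x_1 = (4·p_1/p_2)^(1/(4/3)), i.e. raised to the 0.75 power.
Substitute x_2 = (x_2/x_1)·x_1 into the budget: x_1* = M/(p_1 + p_2·(x_2/x_1)).
Numerically x_2/x_1 = 2.875438, so x_1* = 247/(9.2 + 9·2.875438) = 7.0413 and x_2* = 2.875438·7.0413 = 20.2467.
Expenditure on x_2: 9·20.2467 = 182.2204; share = 0.7377.

share on x_2 = 0.7377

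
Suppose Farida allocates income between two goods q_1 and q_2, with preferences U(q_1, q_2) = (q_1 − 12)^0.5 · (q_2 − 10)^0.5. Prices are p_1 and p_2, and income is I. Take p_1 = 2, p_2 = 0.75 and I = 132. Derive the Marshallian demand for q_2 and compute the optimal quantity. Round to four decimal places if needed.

q_2* = 77

Discretionary income = 132 − 12·2 − 10·0.75 = 100.5; q_2* = 10 + 0.5·100.5/0.75 = 77.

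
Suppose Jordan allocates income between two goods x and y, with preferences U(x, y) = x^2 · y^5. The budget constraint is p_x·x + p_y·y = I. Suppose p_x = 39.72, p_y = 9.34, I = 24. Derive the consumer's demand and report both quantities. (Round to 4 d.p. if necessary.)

Tangency: MRS = (2/5)·y/x = p_x/p_y.
So 2·p_y·y = 5·p_x·x; combined with the budget, a share 2/7 of income goes to x.
Demand: x*(p_x,p_y,I) = 2/7·I/p_x and y* = 5/7·I/p_y.
At p_x=39.72, p_y=9.34, I=24: x* = 2/7·24/39.72 = 0.1726, y* = 1.8354.

x* = 0.1726, y* = 1.8354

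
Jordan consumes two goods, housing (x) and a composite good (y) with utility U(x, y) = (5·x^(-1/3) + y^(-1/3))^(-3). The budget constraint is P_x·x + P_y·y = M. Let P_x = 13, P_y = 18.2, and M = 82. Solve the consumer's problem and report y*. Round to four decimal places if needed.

Numerically y/x = 0.232368, so x* = 82/(13 + 18.2·0.232368) = 4.7594 and y* = 0.232368·4.7594 = 1.1059.

y* = 1.1059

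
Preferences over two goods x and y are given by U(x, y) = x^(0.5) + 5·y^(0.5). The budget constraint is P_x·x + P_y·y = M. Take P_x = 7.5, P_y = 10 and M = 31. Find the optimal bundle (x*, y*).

x* = 0.2093, y* = 2.943

MU_x ∝ x^(-0.5), MU_y ∝ 5·y^(-0.5), so MRS = (1/5)·(y/x)^(0.5) = P_x/P_y.
Hence y/x = (5·P_x/P_y)^(1/(0.5)), i.e. raised to the 2 power.
With the ratio pinned down, the budget gives x* = M/(P_x + P_y·(y/x)) and y* = (y/x)·x*.
Numerically y/x = 14.0625, so x* = 31/(7.5 + 10·14.0625) = 0.2093 and y* = 14.0625·0.2093 = 2.943.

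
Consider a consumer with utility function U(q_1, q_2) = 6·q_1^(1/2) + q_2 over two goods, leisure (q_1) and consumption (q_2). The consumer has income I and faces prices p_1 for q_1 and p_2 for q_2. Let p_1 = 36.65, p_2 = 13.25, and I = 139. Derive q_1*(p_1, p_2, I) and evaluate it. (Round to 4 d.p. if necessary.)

q_1* = 1.1763

Plugging in: q_1* = (3·13.25/36.65)² = 1.1763.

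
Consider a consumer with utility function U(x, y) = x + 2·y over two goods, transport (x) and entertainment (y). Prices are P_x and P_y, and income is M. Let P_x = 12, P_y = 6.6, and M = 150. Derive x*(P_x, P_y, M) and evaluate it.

Numerically: x* = 0, y* = 22.7273.

x* = 0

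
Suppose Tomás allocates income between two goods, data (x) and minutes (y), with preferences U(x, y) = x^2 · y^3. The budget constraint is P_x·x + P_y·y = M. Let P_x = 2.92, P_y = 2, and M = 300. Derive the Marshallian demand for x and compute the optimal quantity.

MU_x/MU_y = (2·y)/(3·x); tangency sets this equal to P_x/P_y.
So 2·P_y·y = 3·P_x·x; combined with the budget, a share 0.4 of income goes to x.
Demand: x*(P_x,P_y,M) = 0.4·M/P_x and y* = 0.6·M/P_y.
At P_x=2.92, P_y=2, M=300: x* = 0.4·300/2.92 = 41.0959.

x* = 41.0959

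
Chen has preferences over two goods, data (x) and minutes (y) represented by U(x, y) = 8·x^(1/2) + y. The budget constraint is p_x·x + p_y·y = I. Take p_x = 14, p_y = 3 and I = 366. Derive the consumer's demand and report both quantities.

x* = 0.7347, y* = 118.5714

MU_x = 4/√x, MU_y = 1. Tangency: 4/√x = p_x/p_y.
Thus x* = (4·p_y/p_x)² — independent of I — with the rest of income spent on y.
Plugging in: x* = (4·3/14)² = 0.7347, y* = 118.5714.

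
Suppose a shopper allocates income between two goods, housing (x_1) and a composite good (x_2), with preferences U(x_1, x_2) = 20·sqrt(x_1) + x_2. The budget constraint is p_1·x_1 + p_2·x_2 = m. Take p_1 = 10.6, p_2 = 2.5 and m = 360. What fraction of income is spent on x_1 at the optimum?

Solve: √x_1 = 10·p_2/p_1, so x_1*(p_1,p_2) = (10·p_2/p_1)², and x_2* = (m − p_1·x_1*)/p_2.
Plugging in: x_1* = (10·2.5/10.6)² = 5.5625, x_2* = 120.4151.
Expenditure on x_1: 10.6·5.5625 = 58.9623; share = 0.1638.

share on x_1 = 0.1638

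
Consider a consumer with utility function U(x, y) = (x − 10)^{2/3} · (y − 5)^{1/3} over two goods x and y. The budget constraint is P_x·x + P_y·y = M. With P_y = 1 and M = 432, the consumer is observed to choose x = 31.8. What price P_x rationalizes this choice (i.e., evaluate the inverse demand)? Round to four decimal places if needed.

This is Cobb-Douglas in (x−10, y−5): tangency gives 2/3·P_y·(y−5) = 1/3·P_x·(x−10).
After buying the subsistence bundle (10, 5), a share 2/3 of the remaining income goes to x: x* = 10 + 2/3·(M − 10P_x − 5P_y)/P_x.
Set x* = 31.8 in the demand function and solve for P_x: P_x = 10.

P_x = 10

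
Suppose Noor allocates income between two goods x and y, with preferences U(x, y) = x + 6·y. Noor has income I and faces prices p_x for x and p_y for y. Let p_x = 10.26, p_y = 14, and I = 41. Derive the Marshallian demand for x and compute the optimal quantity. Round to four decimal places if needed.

x* = 0

y gives more utility per dollar, so spend all income on y: y* = I/p_y, x* = 0.
Numerically: x* = 0, y* = 2.9286.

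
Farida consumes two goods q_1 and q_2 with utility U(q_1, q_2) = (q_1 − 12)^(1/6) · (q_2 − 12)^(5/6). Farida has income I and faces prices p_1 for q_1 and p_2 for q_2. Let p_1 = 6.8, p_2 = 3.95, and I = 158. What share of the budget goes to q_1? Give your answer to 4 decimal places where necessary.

share on q_1 = 0.547

This is Cobb-Douglas in (q_1−12, q_2−12): tangency gives 1/6·p_2·(q_2−12) = 5/6·p_1·(q_1−12).
Substituting into the budget: q_1* = 12 + 1/6·(I − 12·p_1 − 12·p_2)/p_1, and q_2* = 12 + 5/6·(…)/p_2.
Discretionary income = 158 − 12·6.8 − 12·3.95 = 29; q_1* = 12 + 1/6·29/6.8 = 12.7108; q_2* = 12 + 5/6·29/3.95 = 18.1181.
Expenditure on q_1: 6.8·12.7108 = 86.4333; share = 0.547.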